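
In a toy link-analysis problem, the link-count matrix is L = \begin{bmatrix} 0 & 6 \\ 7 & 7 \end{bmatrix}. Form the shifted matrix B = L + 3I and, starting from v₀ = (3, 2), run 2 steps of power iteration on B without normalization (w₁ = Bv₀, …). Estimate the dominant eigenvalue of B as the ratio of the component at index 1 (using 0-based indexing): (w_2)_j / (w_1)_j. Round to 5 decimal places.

B = L + 3I has rows (3, 6); (7, 10)
w1 = Bv₀ = (3·3 + 6·2; 7·3 + 10·2) = (21, 41)
w2 = Bw1 = (3·21 + 6·41; 7·21 + 10·41) = (309, 557)
Ratio: 557/41 = 13.58537

13.58537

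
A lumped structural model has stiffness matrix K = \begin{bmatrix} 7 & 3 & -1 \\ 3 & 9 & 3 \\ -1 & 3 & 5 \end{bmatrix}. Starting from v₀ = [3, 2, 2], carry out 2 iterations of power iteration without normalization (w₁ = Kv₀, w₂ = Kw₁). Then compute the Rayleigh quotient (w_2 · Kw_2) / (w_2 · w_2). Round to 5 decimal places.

w1 = Kv₀ = (25, 33, 13)
w2 = Kw1 = (261, 411, 139)
Kw2 = (2921, 4899, 1667)
w2·Kw2 = 261·2921 + 411·4899 + 139·1667 = 3007583; w2·w2 = 261·261 + 411·411 + 139·139 = 256363
λ ≈ 3007583/256363 = 11.73174

11.73174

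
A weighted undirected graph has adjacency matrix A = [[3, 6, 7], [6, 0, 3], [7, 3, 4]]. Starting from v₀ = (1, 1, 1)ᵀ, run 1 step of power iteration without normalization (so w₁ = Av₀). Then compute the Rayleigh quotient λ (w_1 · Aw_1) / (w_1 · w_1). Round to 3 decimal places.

13.456

w1 = Av₀ = (3·1 + 6·1 + 7·1; 6·1 + 0·1 + 3·1; 7·1 + 3·1 + 4·1) = (16, 9, 14)
Aw1 = (200, 138, 195)
w1·Aw1 = 16·200 + 9·138 + 14·195 = 7172; w1·w1 = 16·16 + 9·9 + 14·14 = 533
λ ≈ 7172/533 = 13.456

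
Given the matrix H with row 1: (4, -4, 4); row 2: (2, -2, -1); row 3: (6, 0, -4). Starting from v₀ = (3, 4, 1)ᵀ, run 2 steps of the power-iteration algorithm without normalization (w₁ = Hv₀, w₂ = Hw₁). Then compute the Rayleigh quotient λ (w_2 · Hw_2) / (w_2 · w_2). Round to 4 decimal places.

w1 = Hv₀ = (0, -3, 14)
w2 = Hw1 = (68, -8, -56)
Hw2 = (80, 208, 632)
w2·Hw2 = 68·80 + (-8)·208 + (-56)·632 = -31616; w2·w2 = 68·68 + (-8)·(-8) + (-56)·(-56) = 7824
λ ≈ -31616/7824 = -4.0409

-4.0409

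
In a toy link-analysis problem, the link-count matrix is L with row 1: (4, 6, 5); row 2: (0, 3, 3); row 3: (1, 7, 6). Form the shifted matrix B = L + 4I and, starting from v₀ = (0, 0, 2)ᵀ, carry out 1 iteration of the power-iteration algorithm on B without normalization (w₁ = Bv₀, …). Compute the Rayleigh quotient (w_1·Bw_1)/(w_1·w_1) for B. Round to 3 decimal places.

B = L + 4I has rows (8, 6, 5); (0, 7, 3); (1, 7, 10)
w1 = Bv₀ = (10, 6, 20)
Bw1 = (216, 102, 252)
w1·Bw1 = 7812; w1·w1 = 536; μ ≈ 7812/536 = 14.575

14.575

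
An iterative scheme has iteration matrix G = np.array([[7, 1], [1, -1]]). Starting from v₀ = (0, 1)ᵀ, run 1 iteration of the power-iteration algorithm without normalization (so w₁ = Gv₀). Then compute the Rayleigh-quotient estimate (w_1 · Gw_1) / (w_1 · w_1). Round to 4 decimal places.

w1 = Gv₀ = (7·0 + 1·1; 1·0 + (-1)·1) = (1, -1)
Gw1 = (6, 2)
w1·Gw1 = 1·6 + (-1)·2 = 4; w1·w1 = 1·1 + (-1)·(-1) = 2
λ ≈ 4/2 = 2.0000

λ ≈ 2.0000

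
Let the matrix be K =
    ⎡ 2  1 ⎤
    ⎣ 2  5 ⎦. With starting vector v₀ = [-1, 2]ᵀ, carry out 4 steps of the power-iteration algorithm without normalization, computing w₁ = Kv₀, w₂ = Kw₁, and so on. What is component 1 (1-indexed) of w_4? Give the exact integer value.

328

w1 = Kv₀ = (0, 8)
w2 = Kw1 = (8, 40)
w3 = Kw2 = (56, 216)
w4 = Kw3 = (328, 1192)
The requested component of w4 is 328.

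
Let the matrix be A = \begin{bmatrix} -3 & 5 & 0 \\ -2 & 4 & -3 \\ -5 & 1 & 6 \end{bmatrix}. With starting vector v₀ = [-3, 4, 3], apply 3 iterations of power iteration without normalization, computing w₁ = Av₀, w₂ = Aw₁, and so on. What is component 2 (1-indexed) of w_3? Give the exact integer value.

w1 = Av₀ = (29, 13, 37)
w2 = Aw1 = (-22, -117, 90)
w3 = Aw2 = (-519, -694, 533)
The requested component of w3 is -694.

-694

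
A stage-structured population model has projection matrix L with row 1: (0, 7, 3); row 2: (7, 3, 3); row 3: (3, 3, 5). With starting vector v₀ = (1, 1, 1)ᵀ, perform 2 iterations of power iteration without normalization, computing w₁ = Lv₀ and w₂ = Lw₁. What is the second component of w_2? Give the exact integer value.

w1 = Lv₀ = (0·1 + 7·1 + 3·1; 7·1 + 3·1 + 3·1; 3·1 + 3·1 + 5·1) = (10, 13, 11)
w2 = Lw1 = (0·10 + 7·13 + 3·11; 7·10 + 3·13 + 3·11; 3·10 + 3·13 + 5·11) = (124, 142, 124)
The requested component of w2 is 142.

142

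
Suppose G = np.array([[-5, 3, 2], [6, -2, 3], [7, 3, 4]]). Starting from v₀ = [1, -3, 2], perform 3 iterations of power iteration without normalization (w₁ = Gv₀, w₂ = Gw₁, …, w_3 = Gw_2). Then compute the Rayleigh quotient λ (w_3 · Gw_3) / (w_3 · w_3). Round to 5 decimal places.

-6.02195

w1 = Gv₀ = ((-5)·1 + 3·(-3) + 2·2; 6·1 + (-2)·(-3) + 3·2; 7·1 + 3·(-3) + 4·2) = (-10, 18, 6)
w2 = Gw1 = ((-5)·(-10) + 3·18 + 2·6; 6·(-10) + (-2)·18 + 3·6; 7·(-10) + 3·18 + 4·6) = (116, -78, 8)
w3 = Gw2 = (-798, 876, 610)
Gw3 = (7838, -4710, -518)
w3·Gw3 = (-798)·7838 + 876·(-4710) + 610·(-518) = -10696664; w3·w3 = (-798)·(-798) + 876·876 + 610·610 = 1776280
λ ≈ -10696664/1776280 = -6.02195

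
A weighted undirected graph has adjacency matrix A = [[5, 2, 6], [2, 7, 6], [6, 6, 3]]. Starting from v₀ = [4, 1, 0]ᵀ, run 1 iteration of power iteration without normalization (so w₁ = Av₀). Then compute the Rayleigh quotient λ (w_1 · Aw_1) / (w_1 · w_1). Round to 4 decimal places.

w1 = Av₀ = (5·4 + 2·1 + 6·0; 2·4 + 7·1 + 6·0; 6·4 + 6·1 + 3·0) = (22, 15, 30)
Aw1 = (320, 329, 312)
w1·Aw1 = 22·320 + 15·329 + 30·312 = 21335; w1·w1 = 22·22 + 15·15 + 30·30 = 1609
λ ≈ 21335/1609 = 13.2598

13.2598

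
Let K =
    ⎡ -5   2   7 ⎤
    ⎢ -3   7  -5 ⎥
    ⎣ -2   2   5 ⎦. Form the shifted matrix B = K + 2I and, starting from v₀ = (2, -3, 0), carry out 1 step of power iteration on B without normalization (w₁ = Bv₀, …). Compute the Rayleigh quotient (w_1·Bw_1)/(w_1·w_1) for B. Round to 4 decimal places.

B = K + 2I has rows (-3, 2, 7); (-3, 9, -5); (-2, 2, 7)
w1 = Bv₀ = (-12, -33, -10)
Bw1 = (-100, -211, -112)
w1·Bw1 = 9283; w1·w1 = 1333; μ ≈ 9283/1333 = 6.9640

μ ≈ 6.9640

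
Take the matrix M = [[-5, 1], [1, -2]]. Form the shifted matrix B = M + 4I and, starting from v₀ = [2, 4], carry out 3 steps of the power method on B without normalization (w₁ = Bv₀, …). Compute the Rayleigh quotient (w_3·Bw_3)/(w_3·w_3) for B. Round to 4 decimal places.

B = M + 4I has rows (-1, 1); (1, 2)
w1 = Bv₀ = (2, 10)
w2 = Bw1 = (8, 22)
w3 = Bw2 = (14, 52)
Bw3 = (38, 118)
w3·Bw3 = 6668; w3·w3 = 2900; μ ≈ 6668/2900 = 2.2993

2.2993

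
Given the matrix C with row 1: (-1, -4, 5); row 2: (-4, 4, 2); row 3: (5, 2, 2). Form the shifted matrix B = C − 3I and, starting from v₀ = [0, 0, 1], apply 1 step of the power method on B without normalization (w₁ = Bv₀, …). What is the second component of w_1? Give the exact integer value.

B = C − 3I has rows (-4, -4, 5); (-4, 1, 2); (5, 2, -1)
w1 = Bv₀ = ((-4)·0 + (-4)·0 + 5·1; (-4)·0 + 1·0 + 2·1; 5·0 + 2·0 + (-1)·1) = (5, 2, -1)
Requested component of w1: 2

2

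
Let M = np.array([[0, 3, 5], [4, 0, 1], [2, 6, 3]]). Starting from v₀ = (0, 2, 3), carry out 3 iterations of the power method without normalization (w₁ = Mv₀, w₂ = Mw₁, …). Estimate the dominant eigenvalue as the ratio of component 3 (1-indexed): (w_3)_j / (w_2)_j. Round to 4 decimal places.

9.9756

w1 = Mv₀ = (0·0 + 3·2 + 5·3; 4·0 + 0·2 + 1·3; 2·0 + 6·2 + 3·3) = (21, 3, 21)
w2 = Mw1 = (0·21 + 3·3 + 5·21; 4·21 + 0·3 + 1·21; 2·21 + 6·3 + 3·21) = (114, 105, 123)
w3 = Mw2 = (930, 579, 1227)
Ratio at component: 1227 / 123 = 9.9756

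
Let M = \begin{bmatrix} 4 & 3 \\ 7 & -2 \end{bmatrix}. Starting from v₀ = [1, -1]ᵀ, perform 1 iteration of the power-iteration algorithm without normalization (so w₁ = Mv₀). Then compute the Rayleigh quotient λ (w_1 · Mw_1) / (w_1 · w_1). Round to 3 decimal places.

λ ≈ -0.829

w1 = Mv₀ = (4·1 + 3·(-1); 7·1 + (-2)·(-1)) = (1, 9)
Mw1 = (31, -11)
w1·Mw1 = 1·31 + 9·(-11) = -68; w1·w1 = 1·1 + 9·9 = 82
λ ≈ -68/82 = -0.829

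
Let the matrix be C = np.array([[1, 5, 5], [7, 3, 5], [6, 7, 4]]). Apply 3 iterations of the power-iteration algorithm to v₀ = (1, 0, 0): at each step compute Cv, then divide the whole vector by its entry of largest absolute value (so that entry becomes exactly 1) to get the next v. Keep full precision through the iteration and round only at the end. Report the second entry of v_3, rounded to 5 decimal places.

0.92218

Cv0 = (1.000000, 7.000000, 6.000000); divide by 7.000000 → v1 = (0.142857, 1.000000, 0.857143)
Cv1 = (9.428571, 8.285714, 11.285714); divide by 11.285714 → v2 = (0.835443, 0.734177, 1.000000)
Cv2 = (9.506329, 13.050633, 14.151899); divide by 14.151899 → v3 = (0.671735, 0.922182, 1.000000)
Requested entry of v3: 1031/1118 = 0.92218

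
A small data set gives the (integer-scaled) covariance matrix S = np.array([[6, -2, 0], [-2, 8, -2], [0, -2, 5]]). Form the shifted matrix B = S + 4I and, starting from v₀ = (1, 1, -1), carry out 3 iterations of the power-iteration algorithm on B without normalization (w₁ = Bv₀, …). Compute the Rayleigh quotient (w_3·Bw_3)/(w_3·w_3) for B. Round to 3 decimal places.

μ ≈ 12.484

B = S + 4I has rows (10, -2, 0); (-2, 12, -2); (0, -2, 9)
w1 = Bv₀ = (10·1 + (-2)·1 + 0·(-1); (-2)·1 + 12·1 + (-2)·(-1); 0·1 + (-2)·1 + 9·(-1)) = (8, 12, -11)
w2 = Bw1 = (10·8 + (-2)·12 + 0·(-11); (-2)·8 + 12·12 + (-2)·(-11); 0·8 + (-2)·12 + 9·(-11)) = (56, 150, -123)
w3 = Bw2 = (260, 1934, -1407)
Bw3 = (-1268, 25502, -16531)
w3·Bw3 = 72250305; w3·w3 = 5787605; μ ≈ 72250305/5787605 = 12.484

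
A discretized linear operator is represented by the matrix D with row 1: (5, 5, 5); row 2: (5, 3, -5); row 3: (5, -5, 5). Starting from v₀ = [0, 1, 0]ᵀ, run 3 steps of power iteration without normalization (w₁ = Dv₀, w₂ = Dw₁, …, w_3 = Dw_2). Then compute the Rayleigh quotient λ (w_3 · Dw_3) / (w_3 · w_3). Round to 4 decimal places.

8.0080

w1 = Dv₀ = (5·0 + 5·1 + 5·0; 5·0 + 3·1 + (-5)·0; 5·0 + (-5)·1 + 5·0) = (5, 3, -5)
w2 = Dw1 = (5·5 + 5·3 + 5·(-5); 5·5 + 3·3 + (-5)·(-5); 5·5 + (-5)·3 + 5·(-5)) = (15, 59, -15)
w3 = Dw2 = (295, 327, -295)
Dw3 = (1635, 3931, -1635)
w3·Dw3 = 295·1635 + 327·3931 + (-295)·(-1635) = 2250087; w3·w3 = 295·295 + 327·327 + (-295)·(-295) = 280979
λ ≈ 2250087/280979 = 8.0080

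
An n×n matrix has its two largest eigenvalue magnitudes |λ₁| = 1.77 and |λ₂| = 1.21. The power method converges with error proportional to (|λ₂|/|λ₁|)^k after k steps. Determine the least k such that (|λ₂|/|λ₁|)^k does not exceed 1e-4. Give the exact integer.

25

|λ₂/λ₁| = 1.21/1.77 = 0.68362
Need k ≥ ln(1e-4) / ln(0.68362) = -9.2103 / -0.3804 ≈ 24.215
Smallest integer k satisfying the bound: 25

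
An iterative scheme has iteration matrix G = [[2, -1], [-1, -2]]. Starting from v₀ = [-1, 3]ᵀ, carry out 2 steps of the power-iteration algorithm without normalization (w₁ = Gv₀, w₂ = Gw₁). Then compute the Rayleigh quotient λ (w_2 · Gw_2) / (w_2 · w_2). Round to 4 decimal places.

λ ≈ -1.0000

w1 = Gv₀ = (2·(-1) + (-1)·3; (-1)·(-1) + (-2)·3) = (-5, -5)
w2 = Gw1 = (2·(-5) + (-1)·(-5); (-1)·(-5) + (-2)·(-5)) = (-5, 15)
Gw2 = (-25, -25)
w2·Gw2 = (-5)·(-25) + 15·(-25) = -250; w2·w2 = (-5)·(-5) + 15·15 = 250
λ ≈ -250/250 = -1.0000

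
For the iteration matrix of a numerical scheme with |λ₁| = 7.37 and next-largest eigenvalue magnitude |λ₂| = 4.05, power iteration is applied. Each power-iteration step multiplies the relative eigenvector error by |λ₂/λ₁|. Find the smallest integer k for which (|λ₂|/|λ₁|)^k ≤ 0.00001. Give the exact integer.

|λ₂/λ₁| = 4.05/7.37 = 0.54953
Need k ≥ ln(0.00001) / ln(0.54953) = -11.5129 / -0.5987 ≈ 19.230
Smallest integer k satisfying the bound: 20

20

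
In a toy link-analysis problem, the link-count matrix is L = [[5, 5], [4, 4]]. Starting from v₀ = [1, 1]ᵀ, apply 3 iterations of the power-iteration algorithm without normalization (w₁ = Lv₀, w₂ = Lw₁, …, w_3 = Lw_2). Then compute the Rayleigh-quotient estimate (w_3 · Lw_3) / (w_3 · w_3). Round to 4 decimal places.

9.0000

w1 = Lv₀ = (10, 8)
w2 = Lw1 = (90, 72)
w3 = Lw2 = (810, 648)
Lw3 = (7290, 5832)
w3·Lw3 = 810·7290 + 648·5832 = 9684036; w3·w3 = 810·810 + 648·648 = 1076004
λ ≈ 9684036/1076004 = 9.0000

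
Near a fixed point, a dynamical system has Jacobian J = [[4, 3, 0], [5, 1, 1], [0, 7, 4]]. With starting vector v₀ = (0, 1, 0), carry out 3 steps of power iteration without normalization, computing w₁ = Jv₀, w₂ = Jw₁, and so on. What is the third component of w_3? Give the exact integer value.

w1 = Jv₀ = (4·0 + 3·1 + 0·0; 5·0 + 1·1 + 1·0; 0·0 + 7·1 + 4·0) = (3, 1, 7)
w2 = Jw1 = (4·3 + 3·1 + 0·7; 5·3 + 1·1 + 1·7; 0·3 + 7·1 + 4·7) = (15, 23, 35)
w3 = Jw2 = (129, 133, 301)
The requested component of w3 is 301.

301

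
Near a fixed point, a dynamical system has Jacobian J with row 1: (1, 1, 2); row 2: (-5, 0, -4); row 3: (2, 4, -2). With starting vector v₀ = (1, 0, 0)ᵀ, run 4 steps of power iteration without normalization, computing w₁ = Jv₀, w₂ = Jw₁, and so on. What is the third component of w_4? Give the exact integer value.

w1 = Jv₀ = (1·1 + 1·0 + 2·0; (-5)·1 + 0·0 + (-4)·0; 2·1 + 4·0 + (-2)·0) = (1, -5, 2)
w2 = Jw1 = (1·1 + 1·(-5) + 2·2; (-5)·1 + 0·(-5) + (-4)·2; 2·1 + 4·(-5) + (-2)·2) = (0, -13, -22)
w3 = Jw2 = (-57, 88, -8)
w4 = Jw3 = (15, 317, 254)
The requested component of w4 is 254.

254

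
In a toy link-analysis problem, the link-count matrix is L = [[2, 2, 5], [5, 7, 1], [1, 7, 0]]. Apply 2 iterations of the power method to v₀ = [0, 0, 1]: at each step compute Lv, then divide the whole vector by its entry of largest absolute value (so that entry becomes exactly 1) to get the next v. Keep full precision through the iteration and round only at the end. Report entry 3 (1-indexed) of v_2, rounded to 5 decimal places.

Lv0 = (5.000000, 1.000000, 0.000000); divide by 5.000000 → v1 = (1.000000, 0.200000, 0.000000)
Lv1 = (2.400000, 6.400000, 2.400000); divide by 6.400000 → v2 = (0.375000, 1.000000, 0.375000)
Requested entry of v2: 12/32 = 0.37500

0.37500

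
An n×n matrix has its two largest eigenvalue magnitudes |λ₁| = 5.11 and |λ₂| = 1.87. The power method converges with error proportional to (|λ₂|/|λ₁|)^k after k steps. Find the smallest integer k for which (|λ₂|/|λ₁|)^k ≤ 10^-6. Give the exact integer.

|λ₂/λ₁| = 1.87/5.11 = 0.36595
Need k ≥ ln(10^-6) / ln(0.36595) = -13.8155 / -1.0053 ≈ 13.743
Smallest integer k satisfying the bound: 14

14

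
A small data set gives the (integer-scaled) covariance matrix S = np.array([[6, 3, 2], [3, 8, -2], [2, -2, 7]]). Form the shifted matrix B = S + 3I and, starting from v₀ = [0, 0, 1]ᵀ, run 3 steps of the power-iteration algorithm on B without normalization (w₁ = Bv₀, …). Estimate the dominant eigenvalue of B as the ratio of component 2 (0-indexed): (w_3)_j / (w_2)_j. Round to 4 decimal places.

μ ≈ 11.2593

B = S + 3I has rows (9, 3, 2); (3, 11, -2); (2, -2, 10)
w1 = Bv₀ = (9·0 + 3·0 + 2·1; 3·0 + 11·0 + (-2)·1; 2·0 + (-2)·0 + 10·1) = (2, -2, 10)
w2 = Bw1 = (9·2 + 3·(-2) + 2·10; 3·2 + 11·(-2) + (-2)·10; 2·2 + (-2)·(-2) + 10·10) = (32, -36, 108)
w3 = Bw2 = (396, -516, 1216)
Ratio: 1216/108 = 11.2593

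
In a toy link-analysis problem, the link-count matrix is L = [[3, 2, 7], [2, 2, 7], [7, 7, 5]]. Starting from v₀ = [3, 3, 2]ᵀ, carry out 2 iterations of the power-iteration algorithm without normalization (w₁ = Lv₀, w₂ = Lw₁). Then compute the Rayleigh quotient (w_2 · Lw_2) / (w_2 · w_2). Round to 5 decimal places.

w1 = Lv₀ = (3·3 + 2·3 + 7·2; 2·3 + 2·3 + 7·2; 7·3 + 7·3 + 5·2) = (29, 26, 52)
w2 = Lw1 = (3·29 + 2·26 + 7·52; 2·29 + 2·26 + 7·52; 7·29 + 7·26 + 5·52) = (503, 474, 645)
Lw2 = (6972, 6469, 10064)
w2·Lw2 = 503·6972 + 474·6469 + 645·10064 = 13064502; w2·w2 = 503·503 + 474·474 + 645·645 = 893710
λ ≈ 13064502/893710 = 14.61828

λ ≈ 14.61828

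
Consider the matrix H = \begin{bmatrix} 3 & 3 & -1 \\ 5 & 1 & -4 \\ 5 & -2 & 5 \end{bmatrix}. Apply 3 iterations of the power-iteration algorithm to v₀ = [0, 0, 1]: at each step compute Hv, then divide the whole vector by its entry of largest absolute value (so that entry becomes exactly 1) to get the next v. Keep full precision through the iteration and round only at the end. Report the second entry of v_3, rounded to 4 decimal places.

1.0000

Hv0 = (-1.00000, -4.00000, 5.00000); divide by 5.00000 → v1 = (-0.20000, -0.80000, 1.00000)
Hv1 = (-4.00000, -5.80000, 5.60000); divide by -5.80000 → v2 = (0.68966, 1.00000, -0.96552)
Hv2 = (6.03448, 8.31034, -3.37931); divide by 8.31034 → v3 = (0.72614, 1.00000, -0.40664)
Requested entry of v3: -241/-241 = 1.0000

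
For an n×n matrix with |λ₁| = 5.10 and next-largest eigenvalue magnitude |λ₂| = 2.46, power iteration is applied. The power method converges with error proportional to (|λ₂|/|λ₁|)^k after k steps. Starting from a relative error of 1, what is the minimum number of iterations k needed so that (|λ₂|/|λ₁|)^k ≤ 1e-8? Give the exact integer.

|λ₂/λ₁| = 2.46/5.10 = 0.48235
Need k ≥ ln(1e-8) / ln(0.48235) = -18.4207 / -0.7291 ≈ 25.266
Smallest integer k satisfying the bound: 26

26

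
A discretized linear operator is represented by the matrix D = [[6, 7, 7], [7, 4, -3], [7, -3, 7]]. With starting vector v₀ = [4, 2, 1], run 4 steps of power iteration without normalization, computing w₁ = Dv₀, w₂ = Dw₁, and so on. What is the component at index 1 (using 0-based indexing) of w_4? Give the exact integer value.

w1 = Dv₀ = (45, 33, 29)
w2 = Dw1 = (704, 360, 419)
w3 = Dw2 = (9677, 5111, 6781)
w4 = Dw3 = (141306, 67840, 99873)
The requested component of w4 is 67840.

67840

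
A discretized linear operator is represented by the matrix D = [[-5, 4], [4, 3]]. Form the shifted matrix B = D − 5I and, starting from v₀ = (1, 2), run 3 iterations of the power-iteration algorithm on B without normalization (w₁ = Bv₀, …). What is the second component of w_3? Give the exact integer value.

96

B = D − 5I has rows (-10, 4); (4, -2)
w1 = Bv₀ = (-2, 0)
w2 = Bw1 = (20, -8)
w3 = Bw2 = (-232, 96)
Requested component of w3: 96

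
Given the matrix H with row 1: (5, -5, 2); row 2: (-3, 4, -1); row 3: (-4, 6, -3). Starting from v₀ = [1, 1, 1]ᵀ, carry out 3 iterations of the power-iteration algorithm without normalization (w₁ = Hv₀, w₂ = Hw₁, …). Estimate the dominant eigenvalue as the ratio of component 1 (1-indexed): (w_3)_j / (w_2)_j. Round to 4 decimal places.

6.8750

w1 = Hv₀ = (5·1 + (-5)·1 + 2·1; (-3)·1 + 4·1 + (-1)·1; (-4)·1 + 6·1 + (-3)·1) = (2, 0, -1)
w2 = Hw1 = (5·2 + (-5)·0 + 2·(-1); (-3)·2 + 4·0 + (-1)·(-1); (-4)·2 + 6·0 + (-3)·(-1)) = (8, -5, -5)
w3 = Hw2 = (55, -39, -47)
Ratio at component: 55 / 8 = 6.8750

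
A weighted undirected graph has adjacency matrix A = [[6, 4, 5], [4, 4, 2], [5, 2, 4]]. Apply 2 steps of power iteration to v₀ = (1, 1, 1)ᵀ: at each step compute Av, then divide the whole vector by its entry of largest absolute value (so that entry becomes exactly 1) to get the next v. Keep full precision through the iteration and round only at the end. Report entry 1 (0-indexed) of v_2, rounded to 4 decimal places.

0.6595

Av0 = (15.00000, 10.00000, 11.00000); divide by 15.00000 → v1 = (1.00000, 0.66667, 0.73333)
Av1 = (12.33333, 8.13333, 9.26667); divide by 12.33333 → v2 = (1.00000, 0.65946, 0.75135)
Requested entry of v2: 122/185 = 0.6595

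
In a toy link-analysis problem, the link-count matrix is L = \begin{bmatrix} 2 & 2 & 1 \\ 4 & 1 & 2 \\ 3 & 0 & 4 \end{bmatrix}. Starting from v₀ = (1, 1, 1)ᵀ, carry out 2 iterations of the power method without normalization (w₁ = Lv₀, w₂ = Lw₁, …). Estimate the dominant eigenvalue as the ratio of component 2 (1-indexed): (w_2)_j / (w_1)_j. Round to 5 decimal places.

w1 = Lv₀ = (2·1 + 2·1 + 1·1; 4·1 + 1·1 + 2·1; 3·1 + 0·1 + 4·1) = (5, 7, 7)
w2 = Lw1 = (2·5 + 2·7 + 1·7; 4·5 + 1·7 + 2·7; 3·5 + 0·7 + 4·7) = (31, 41, 43)
Ratio at component: 41 / 7 = 5.85714

λ ≈ 5.85714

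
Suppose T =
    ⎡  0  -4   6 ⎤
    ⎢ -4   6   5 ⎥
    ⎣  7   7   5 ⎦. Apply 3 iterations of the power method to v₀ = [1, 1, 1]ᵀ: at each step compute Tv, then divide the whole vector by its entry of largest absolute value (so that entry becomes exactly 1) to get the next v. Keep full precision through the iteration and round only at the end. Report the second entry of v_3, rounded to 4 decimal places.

Tv0 = (2.00000, 7.00000, 19.00000); divide by 19.00000 → v1 = (0.10526, 0.36842, 1.00000)
Tv1 = (4.52632, 6.78947, 8.31579); divide by 8.31579 → v2 = (0.54430, 0.81646, 1.00000)
Tv2 = (2.73418, 7.72152, 14.52532); divide by 14.52532 → v3 = (0.18824, 0.53159, 1.00000)
Requested entry of v3: 1220/2295 = 0.5316

0.5316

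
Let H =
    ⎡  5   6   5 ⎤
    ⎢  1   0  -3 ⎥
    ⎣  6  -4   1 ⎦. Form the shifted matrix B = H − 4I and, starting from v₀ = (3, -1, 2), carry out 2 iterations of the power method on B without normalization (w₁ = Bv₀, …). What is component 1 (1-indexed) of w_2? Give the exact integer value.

93

B = H − 4I has rows (1, 6, 5); (1, -4, -3); (6, -4, -3)
w1 = Bv₀ = (1·3 + 6·(-1) + 5·2; 1·3 + (-4)·(-1) + (-3)·2; 6·3 + (-4)·(-1) + (-3)·2) = (7, 1, 16)
w2 = Bw1 = (1·7 + 6·1 + 5·16; 1·7 + (-4)·1 + (-3)·16; 6·7 + (-4)·1 + (-3)·16) = (93, -45, -10)
Requested component of w2: 93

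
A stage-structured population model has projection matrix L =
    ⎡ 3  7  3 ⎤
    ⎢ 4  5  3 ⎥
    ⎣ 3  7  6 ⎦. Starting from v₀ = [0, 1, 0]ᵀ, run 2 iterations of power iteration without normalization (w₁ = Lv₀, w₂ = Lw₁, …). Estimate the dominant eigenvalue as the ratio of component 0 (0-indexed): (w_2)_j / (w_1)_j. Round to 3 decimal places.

w1 = Lv₀ = (3·0 + 7·1 + 3·0; 4·0 + 5·1 + 3·0; 3·0 + 7·1 + 6·0) = (7, 5, 7)
w2 = Lw1 = (3·7 + 7·5 + 3·7; 4·7 + 5·5 + 3·7; 3·7 + 7·5 + 6·7) = (77, 74, 98)
Ratio at component: 77 / 7 = 11.000

λ ≈ 11.000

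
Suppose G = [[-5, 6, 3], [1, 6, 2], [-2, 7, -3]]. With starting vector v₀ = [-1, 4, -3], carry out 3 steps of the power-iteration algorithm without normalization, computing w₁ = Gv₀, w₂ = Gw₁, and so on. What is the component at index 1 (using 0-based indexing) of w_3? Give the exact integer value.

w1 = Gv₀ = ((-5)·(-1) + 6·4 + 3·(-3); 1·(-1) + 6·4 + 2·(-3); (-2)·(-1) + 7·4 + (-3)·(-3)) = (20, 17, 39)
w2 = Gw1 = ((-5)·20 + 6·17 + 3·39; 1·20 + 6·17 + 2·39; (-2)·20 + 7·17 + (-3)·39) = (119, 200, -38)
w3 = Gw2 = (491, 1243, 1276)
The requested component of w3 is 1243.

1243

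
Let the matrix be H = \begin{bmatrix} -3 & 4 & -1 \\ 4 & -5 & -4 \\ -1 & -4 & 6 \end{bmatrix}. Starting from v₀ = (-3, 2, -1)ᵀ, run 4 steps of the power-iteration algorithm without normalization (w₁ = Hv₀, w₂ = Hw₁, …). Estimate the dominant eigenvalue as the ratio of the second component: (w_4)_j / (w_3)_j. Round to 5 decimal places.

λ ≈ -10.44244

w1 = Hv₀ = (18, -18, -11)
w2 = Hw1 = (-115, 206, -12)
w3 = Hw2 = (1181, -1442, -781)
w4 = Hw3 = (-8530, 15058, -99)
Ratio at component: 15058 / -1442 = -10.44244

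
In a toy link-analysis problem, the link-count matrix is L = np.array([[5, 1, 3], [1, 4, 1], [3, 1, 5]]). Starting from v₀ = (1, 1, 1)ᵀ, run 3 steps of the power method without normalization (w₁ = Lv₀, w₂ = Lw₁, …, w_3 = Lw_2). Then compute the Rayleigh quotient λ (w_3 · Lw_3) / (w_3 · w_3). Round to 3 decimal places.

w1 = Lv₀ = (5·1 + 1·1 + 3·1; 1·1 + 4·1 + 1·1; 3·1 + 1·1 + 5·1) = (9, 6, 9)
w2 = Lw1 = (5·9 + 1·6 + 3·9; 1·9 + 4·6 + 1·9; 3·9 + 1·6 + 5·9) = (78, 42, 78)
w3 = Lw2 = (666, 324, 666)
Lw3 = (5652, 2628, 5652)
w3·Lw3 = 666·5652 + 324·2628 + 666·5652 = 8379936; w3·w3 = 666·666 + 324·324 + 666·666 = 992088
λ ≈ 8379936/992088 = 8.447

8.447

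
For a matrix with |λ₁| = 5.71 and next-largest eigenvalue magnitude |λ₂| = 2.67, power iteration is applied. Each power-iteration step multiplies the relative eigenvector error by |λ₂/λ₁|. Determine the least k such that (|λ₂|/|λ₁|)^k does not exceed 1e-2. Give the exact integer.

|λ₂/λ₁| = 2.67/5.71 = 0.46760
Need k ≥ ln(1e-2) / ln(0.46760) = -4.6052 / -0.7601 ≈ 6.058
Smallest integer k satisfying the bound: 7

7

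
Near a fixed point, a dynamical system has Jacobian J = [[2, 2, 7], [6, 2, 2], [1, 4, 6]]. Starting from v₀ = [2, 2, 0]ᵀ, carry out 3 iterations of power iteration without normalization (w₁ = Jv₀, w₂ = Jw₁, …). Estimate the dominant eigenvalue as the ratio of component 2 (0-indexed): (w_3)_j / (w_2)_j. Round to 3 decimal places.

λ ≈ 9.924

w1 = Jv₀ = (2·2 + 2·2 + 7·0; 6·2 + 2·2 + 2·0; 1·2 + 4·2 + 6·0) = (8, 16, 10)
w2 = Jw1 = (2·8 + 2·16 + 7·10; 6·8 + 2·16 + 2·10; 1·8 + 4·16 + 6·10) = (118, 100, 132)
w3 = Jw2 = (1360, 1172, 1310)
Ratio at component: 1310 / 132 = 9.924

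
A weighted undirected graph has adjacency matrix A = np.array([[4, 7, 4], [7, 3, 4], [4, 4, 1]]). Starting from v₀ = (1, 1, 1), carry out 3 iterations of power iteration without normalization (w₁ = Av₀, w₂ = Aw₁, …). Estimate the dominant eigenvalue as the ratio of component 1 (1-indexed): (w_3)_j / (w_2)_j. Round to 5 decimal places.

w1 = Av₀ = (4·1 + 7·1 + 4·1; 7·1 + 3·1 + 4·1; 4·1 + 4·1 + 1·1) = (15, 14, 9)
w2 = Aw1 = (4·15 + 7·14 + 4·9; 7·15 + 3·14 + 4·9; 4·15 + 4·14 + 1·9) = (194, 183, 125)
w3 = Aw2 = (2557, 2407, 1633)
Ratio at component: 2557 / 194 = 13.18041

λ ≈ 13.18041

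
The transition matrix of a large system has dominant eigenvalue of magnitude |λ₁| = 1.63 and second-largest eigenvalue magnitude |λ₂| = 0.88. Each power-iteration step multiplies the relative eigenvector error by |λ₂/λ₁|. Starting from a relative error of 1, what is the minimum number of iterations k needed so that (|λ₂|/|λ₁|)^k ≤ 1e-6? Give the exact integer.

23

|λ₂/λ₁| = 0.88/1.63 = 0.53988
Need k ≥ ln(1e-6) / ln(0.53988) = -13.8155 / -0.6164 ≈ 22.413
Smallest integer k satisfying the bound: 23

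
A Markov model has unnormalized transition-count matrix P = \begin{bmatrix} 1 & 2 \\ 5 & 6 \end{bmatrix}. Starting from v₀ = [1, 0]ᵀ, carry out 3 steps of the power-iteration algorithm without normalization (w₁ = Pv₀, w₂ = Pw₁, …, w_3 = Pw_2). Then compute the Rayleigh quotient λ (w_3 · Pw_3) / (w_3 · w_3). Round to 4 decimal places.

w1 = Pv₀ = (1·1 + 2·0; 5·1 + 6·0) = (1, 5)
w2 = Pw1 = (1·1 + 2·5; 5·1 + 6·5) = (11, 35)
w3 = Pw2 = (81, 265)
Pw3 = (611, 1995)
w3·Pw3 = 81·611 + 265·1995 = 578166; w3·w3 = 81·81 + 265·265 = 76786
λ ≈ 578166/76786 = 7.5296

λ ≈ 7.5296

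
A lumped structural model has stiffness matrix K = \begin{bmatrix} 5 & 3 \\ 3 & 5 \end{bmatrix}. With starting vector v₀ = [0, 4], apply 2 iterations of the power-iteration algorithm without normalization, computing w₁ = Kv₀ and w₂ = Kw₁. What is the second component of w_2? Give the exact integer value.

w1 = Kv₀ = (5·0 + 3·4; 3·0 + 5·4) = (12, 20)
w2 = Kw1 = (5·12 + 3·20; 3·12 + 5·20) = (120, 136)
The requested component of w2 is 136.

136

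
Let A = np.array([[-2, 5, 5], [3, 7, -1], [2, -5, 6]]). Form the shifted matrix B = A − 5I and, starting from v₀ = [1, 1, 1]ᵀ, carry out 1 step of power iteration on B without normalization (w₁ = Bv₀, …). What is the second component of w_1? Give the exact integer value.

B = A − 5I has rows (-7, 5, 5); (3, 2, -1); (2, -5, 1)
w1 = Bv₀ = ((-7)·1 + 5·1 + 5·1; 3·1 + 2·1 + (-1)·1; 2·1 + (-5)·1 + 1·1) = (3, 4, -2)
Requested component of w1: 4

4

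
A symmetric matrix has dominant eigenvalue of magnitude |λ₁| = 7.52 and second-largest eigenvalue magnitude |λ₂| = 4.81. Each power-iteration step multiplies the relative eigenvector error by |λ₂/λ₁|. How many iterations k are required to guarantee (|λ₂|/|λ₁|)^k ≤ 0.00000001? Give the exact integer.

42

|λ₂/λ₁| = 4.81/7.52 = 0.63963
Need k ≥ ln(0.00000001) / ln(0.63963) = -18.4207 / -0.4469 ≈ 41.222
Smallest integer k satisfying the bound: 42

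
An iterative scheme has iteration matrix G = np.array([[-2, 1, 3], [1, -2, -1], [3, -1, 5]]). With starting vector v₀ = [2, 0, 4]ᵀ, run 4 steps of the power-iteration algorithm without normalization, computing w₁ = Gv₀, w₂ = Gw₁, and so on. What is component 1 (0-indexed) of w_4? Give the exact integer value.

-504

w1 = Gv₀ = (8, -2, 26)
w2 = Gw1 = (60, -14, 156)
w3 = Gw2 = (334, -68, 974)
w4 = Gw3 = (2186, -504, 5940)
The requested component of w4 is -504.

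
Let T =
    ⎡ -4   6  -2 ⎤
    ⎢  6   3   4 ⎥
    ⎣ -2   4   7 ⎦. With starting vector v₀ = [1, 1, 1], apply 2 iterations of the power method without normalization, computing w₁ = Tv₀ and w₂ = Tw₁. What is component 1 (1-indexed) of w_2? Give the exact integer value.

60

w1 = Tv₀ = ((-4)·1 + 6·1 + (-2)·1; 6·1 + 3·1 + 4·1; (-2)·1 + 4·1 + 7·1) = (0, 13, 9)
w2 = Tw1 = ((-4)·0 + 6·13 + (-2)·9; 6·0 + 3·13 + 4·9; (-2)·0 + 4·13 + 7·9) = (60, 75, 115)
The requested component of w2 is 60.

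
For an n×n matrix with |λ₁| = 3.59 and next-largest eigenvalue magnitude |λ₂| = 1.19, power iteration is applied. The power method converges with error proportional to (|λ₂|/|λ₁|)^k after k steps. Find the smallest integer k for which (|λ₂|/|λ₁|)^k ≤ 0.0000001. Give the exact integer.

|λ₂/λ₁| = 1.19/3.59 = 0.33148
Need k ≥ ln(0.0000001) / ln(0.33148) = -16.1181 / -1.1042 ≈ 14.597
Smallest integer k satisfying the bound: 15

15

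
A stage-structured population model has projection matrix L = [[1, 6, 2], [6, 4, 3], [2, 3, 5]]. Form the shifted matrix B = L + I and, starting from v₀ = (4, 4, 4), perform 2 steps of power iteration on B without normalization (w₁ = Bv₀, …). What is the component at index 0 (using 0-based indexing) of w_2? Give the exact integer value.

504

B = L + I has rows (2, 6, 2); (6, 5, 3); (2, 3, 6)
w1 = Bv₀ = (40, 56, 44)
w2 = Bw1 = (504, 652, 512)
Requested component of w2: 504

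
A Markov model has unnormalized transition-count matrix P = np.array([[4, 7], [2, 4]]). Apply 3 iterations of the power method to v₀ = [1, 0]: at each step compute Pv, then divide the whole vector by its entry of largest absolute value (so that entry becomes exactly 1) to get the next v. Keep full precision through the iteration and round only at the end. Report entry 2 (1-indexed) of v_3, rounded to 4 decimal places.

0.5345

Pv0 = (4.00000, 2.00000); divide by 4.00000 → v1 = (1.00000, 0.50000)
Pv1 = (7.50000, 4.00000); divide by 7.50000 → v2 = (1.00000, 0.53333)
Pv2 = (7.73333, 4.13333); divide by 7.73333 → v3 = (1.00000, 0.53448)
Requested entry of v3: 124/232 = 0.5345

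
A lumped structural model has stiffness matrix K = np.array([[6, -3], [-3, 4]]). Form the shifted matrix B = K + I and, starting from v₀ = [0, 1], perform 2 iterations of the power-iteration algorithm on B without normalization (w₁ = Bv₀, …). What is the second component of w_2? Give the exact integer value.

34

B = K + I has rows (7, -3); (-3, 5)
w1 = Bv₀ = (-3, 5)
w2 = Bw1 = (-36, 34)
Requested component of w2: 34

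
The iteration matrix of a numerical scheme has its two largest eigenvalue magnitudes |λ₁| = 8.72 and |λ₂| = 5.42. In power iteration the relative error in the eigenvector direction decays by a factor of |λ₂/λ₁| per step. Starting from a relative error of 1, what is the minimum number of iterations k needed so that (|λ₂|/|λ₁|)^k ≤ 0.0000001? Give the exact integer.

|λ₂/λ₁| = 5.42/8.72 = 0.62156
Need k ≥ ln(0.0000001) / ln(0.62156) = -16.1181 / -0.4755 ≈ 33.895
Smallest integer k satisfying the bound: 34

34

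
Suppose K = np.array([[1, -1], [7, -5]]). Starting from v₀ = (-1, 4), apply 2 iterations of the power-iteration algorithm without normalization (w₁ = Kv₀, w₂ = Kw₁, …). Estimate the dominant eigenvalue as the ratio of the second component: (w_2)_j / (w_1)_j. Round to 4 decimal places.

w1 = Kv₀ = (-5, -27)
w2 = Kw1 = (22, 100)
Ratio at component: 100 / -27 = -3.7037

-3.7037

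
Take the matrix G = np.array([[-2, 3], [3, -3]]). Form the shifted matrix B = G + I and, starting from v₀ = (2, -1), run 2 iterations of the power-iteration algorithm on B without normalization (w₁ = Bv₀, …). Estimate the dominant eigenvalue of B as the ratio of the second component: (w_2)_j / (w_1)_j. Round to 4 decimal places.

-3.8750

B = G + I has rows (-1, 3); (3, -2)
w1 = Bv₀ = ((-1)·2 + 3·(-1); 3·2 + (-2)·(-1)) = (-5, 8)
w2 = Bw1 = ((-1)·(-5) + 3·8; 3·(-5) + (-2)·8) = (29, -31)
Ratio: -31/8 = -3.8750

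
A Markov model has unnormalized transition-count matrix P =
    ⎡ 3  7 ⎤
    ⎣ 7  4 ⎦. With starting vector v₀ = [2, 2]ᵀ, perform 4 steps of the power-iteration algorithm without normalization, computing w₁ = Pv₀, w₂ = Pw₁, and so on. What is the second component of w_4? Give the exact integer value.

w1 = Pv₀ = (20, 22)
w2 = Pw1 = (214, 228)
w3 = Pw2 = (2238, 2410)
w4 = Pw3 = (23584, 25306)
The requested component of w4 is 25306.

25306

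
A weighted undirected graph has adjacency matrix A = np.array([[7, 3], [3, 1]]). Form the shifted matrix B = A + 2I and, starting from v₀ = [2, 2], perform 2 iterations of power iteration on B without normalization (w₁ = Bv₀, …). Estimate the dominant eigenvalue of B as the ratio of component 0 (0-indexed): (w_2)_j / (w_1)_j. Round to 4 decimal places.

B = A + 2I has rows (9, 3); (3, 3)
w1 = Bv₀ = (9·2 + 3·2; 3·2 + 3·2) = (24, 12)
w2 = Bw1 = (9·24 + 3·12; 3·24 + 3·12) = (252, 108)
Ratio: 252/24 = 10.5000

μ ≈ 10.5000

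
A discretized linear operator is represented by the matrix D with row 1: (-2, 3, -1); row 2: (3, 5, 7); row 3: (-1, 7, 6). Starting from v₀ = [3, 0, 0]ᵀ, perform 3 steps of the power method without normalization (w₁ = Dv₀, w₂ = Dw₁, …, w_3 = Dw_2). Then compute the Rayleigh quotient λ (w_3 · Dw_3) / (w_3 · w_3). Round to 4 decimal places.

λ ≈ 10.1471

w1 = Dv₀ = (-6, 9, -3)
w2 = Dw1 = (42, 6, 51)
w3 = Dw2 = (-117, 513, 306)
Dw3 = (1467, 4356, 5544)
w3·Dw3 = (-117)·1467 + 513·4356 + 306·5544 = 3759453; w3·w3 = (-117)·(-117) + 513·513 + 306·306 = 370494
λ ≈ 3759453/370494 = 10.1471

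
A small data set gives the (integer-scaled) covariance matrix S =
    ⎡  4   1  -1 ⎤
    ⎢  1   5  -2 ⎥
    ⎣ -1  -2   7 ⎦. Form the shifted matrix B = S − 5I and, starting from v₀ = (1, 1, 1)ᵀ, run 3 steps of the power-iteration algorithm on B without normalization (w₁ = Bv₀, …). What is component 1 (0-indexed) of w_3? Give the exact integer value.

-1

B = S − 5I has rows (-1, 1, -1); (1, 0, -2); (-1, -2, 2)
w1 = Bv₀ = ((-1)·1 + 1·1 + (-1)·1; 1·1 + 0·1 + (-2)·1; (-1)·1 + (-2)·1 + 2·1) = (-1, -1, -1)
w2 = Bw1 = ((-1)·(-1) + 1·(-1) + (-1)·(-1); 1·(-1) + 0·(-1) + (-2)·(-1); (-1)·(-1) + (-2)·(-1) + 2·(-1)) = (1, 1, 1)
w3 = Bw2 = (-1, -1, -1)
Requested component of w3: -1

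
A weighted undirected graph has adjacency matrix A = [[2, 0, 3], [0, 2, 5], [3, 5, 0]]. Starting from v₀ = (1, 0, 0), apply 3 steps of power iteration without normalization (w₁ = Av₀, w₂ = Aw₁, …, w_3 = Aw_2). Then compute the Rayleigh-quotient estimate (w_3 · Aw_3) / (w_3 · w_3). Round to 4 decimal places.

w1 = Av₀ = (2·1 + 0·0 + 3·0; 0·1 + 2·0 + 5·0; 3·1 + 5·0 + 0·0) = (2, 0, 3)
w2 = Aw1 = (2·2 + 0·0 + 3·3; 0·2 + 2·0 + 5·3; 3·2 + 5·0 + 0·3) = (13, 15, 6)
w3 = Aw2 = (44, 60, 114)
Aw3 = (430, 690, 432)
w3·Aw3 = 44·430 + 60·690 + 114·432 = 109568; w3·w3 = 44·44 + 60·60 + 114·114 = 18532
λ ≈ 109568/18532 = 5.9124

λ ≈ 5.9124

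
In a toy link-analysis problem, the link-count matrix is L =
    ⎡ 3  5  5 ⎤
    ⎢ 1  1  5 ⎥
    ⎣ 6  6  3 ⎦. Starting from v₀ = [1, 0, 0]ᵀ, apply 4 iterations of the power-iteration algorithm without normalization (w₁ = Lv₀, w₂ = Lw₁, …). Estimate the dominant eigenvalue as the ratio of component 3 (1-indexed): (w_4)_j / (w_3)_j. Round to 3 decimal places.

w1 = Lv₀ = (3, 1, 6)
w2 = Lw1 = (44, 34, 42)
w3 = Lw2 = (512, 288, 594)
w4 = Lw3 = (5946, 3770, 6582)
Ratio at component: 6582 / 594 = 11.081

11.081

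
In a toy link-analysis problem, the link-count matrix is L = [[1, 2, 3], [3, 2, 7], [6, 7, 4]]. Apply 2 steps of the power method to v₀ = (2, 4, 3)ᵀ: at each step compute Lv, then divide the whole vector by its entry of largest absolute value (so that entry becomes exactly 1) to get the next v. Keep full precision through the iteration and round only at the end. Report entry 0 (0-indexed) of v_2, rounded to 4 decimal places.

0.4321

Lv0 = (19.00000, 35.00000, 52.00000); divide by 52.00000 → v1 = (0.36538, 0.67308, 1.00000)
Lv1 = (4.71154, 9.44231, 10.90385); divide by 10.90385 → v2 = (0.43210, 0.86596, 1.00000)
Requested entry of v2: 245/567 = 0.4321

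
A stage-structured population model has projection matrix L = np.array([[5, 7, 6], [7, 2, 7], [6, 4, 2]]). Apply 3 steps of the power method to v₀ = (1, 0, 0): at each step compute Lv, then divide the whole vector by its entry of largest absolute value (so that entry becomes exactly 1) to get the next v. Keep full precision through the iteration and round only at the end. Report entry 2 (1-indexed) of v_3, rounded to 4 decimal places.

0.8973

Lv0 = (5.00000, 7.00000, 6.00000); divide by 7.00000 → v1 = (0.71429, 1.00000, 0.85714)
Lv1 = (15.71429, 13.00000, 10.00000); divide by 15.71429 → v2 = (1.00000, 0.82727, 0.63636)
Lv2 = (14.60909, 13.10909, 10.58182); divide by 14.60909 → v3 = (1.00000, 0.89732, 0.72433)
Requested entry of v3: 1442/1607 = 0.8973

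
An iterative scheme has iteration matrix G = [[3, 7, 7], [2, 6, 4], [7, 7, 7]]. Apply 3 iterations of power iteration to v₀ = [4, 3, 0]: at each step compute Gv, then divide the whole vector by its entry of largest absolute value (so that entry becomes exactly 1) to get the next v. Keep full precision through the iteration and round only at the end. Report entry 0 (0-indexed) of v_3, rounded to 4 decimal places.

0.8017

Gv0 = (33.00000, 26.00000, 49.00000); divide by 49.00000 → v1 = (0.67347, 0.53061, 1.00000)
Gv1 = (12.73469, 8.53061, 15.42857); divide by 15.42857 → v2 = (0.82540, 0.55291, 1.00000)
Gv2 = (13.34656, 8.96825, 16.64815); divide by 16.64815 → v3 = (0.80168, 0.53869, 1.00000)
Requested entry of v3: 10090/12586 = 0.8017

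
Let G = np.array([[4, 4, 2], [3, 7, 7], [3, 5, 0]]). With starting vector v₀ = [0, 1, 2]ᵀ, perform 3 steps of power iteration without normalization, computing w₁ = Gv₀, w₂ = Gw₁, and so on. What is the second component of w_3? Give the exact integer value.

2723

w1 = Gv₀ = (8, 21, 5)
w2 = Gw1 = (126, 206, 129)
w3 = Gw2 = (1586, 2723, 1408)
The requested component of w3 is 2723.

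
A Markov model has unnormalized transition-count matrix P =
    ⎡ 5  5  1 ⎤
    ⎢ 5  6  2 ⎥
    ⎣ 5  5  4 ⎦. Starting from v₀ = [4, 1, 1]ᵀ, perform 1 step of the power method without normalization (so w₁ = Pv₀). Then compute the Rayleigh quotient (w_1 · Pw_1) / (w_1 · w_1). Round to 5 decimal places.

w1 = Pv₀ = (5·4 + 5·1 + 1·1; 5·4 + 6·1 + 2·1; 5·4 + 5·1 + 4·1) = (26, 28, 29)
Pw1 = (299, 356, 386)
w1·Pw1 = 26·299 + 28·356 + 29·386 = 28936; w1·w1 = 26·26 + 28·28 + 29·29 = 2301
λ ≈ 28936/2301 = 12.57540

λ ≈ 12.57540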